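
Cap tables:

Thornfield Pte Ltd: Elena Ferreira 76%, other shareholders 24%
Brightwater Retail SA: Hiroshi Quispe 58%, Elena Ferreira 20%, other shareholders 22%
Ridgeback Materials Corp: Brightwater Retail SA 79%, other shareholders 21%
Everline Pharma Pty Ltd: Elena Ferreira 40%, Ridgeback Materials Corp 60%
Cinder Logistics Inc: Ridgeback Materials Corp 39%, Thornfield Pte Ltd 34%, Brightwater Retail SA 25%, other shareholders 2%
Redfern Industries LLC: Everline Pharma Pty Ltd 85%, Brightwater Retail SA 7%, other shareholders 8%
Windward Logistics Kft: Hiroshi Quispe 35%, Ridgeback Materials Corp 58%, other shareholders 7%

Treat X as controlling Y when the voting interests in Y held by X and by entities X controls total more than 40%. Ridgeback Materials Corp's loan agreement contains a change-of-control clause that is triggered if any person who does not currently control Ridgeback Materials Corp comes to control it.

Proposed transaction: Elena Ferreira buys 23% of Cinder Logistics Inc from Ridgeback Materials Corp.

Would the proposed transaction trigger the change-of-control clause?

No

The purchase adds only to Elena's holdings (Ridgeback's stake shrinks), so Elena is the only person who could newly come to control Ridgeback.
Elena holds 76% of Thornfield, so Elena controls Thornfield.
Neither Elena nor any entity Elena controls holds any voting interest in Ridgeback.
So before the transaction, Elena does not control Ridgeback.
After the purchase, Elena holds 23% of Cinder directly, and Ridgeback's stake falls to 16%.
Thornfield and Elena together hold 34% + 23% = 57% of Cinder, so Elena controls Cinder.
After the transaction, neither Elena nor any entity Elena controls holds a voting interest in Ridgeback, so Elena still does not control it.
No new person acquires control, so the clause is not triggered.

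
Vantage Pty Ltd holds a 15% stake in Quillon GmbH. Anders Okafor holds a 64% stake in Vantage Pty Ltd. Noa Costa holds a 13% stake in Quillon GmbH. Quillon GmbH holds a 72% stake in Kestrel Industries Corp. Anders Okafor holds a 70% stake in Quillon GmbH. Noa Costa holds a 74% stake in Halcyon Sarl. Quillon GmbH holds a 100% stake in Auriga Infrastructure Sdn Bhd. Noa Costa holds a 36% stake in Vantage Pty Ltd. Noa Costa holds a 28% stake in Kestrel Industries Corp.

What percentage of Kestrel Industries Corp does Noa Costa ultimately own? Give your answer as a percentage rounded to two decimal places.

41.25%

Noa reaches Kestrel along 3 paths.
Direct stake: 28% = 28%.
Via Vantage → Quillon: 36% × 15% × 72% = 3.888%.
Via Quillon: 13% × 72% = 9.36%.
Total: 28% + 3.888% + 9.36% = 41.248%.
Rounded: 41.25%.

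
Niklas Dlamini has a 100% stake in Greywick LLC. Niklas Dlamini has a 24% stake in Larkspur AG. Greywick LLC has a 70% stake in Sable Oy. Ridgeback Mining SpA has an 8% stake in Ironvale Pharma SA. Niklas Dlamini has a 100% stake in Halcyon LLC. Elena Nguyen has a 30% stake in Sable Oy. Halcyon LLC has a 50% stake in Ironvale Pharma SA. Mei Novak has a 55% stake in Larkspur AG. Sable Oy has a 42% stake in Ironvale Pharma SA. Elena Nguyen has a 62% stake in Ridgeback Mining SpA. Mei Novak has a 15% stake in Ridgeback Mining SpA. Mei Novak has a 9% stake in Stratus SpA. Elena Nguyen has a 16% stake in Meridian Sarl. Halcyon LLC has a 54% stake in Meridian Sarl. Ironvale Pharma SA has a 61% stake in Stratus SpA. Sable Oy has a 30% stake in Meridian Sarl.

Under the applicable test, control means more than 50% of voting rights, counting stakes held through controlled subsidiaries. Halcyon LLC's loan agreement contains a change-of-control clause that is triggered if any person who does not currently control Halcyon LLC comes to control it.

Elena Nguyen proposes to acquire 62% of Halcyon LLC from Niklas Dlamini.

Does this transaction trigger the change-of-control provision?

The purchase adds only to Elena's holdings (Niklas's stake shrinks), so Elena is the only person who could newly come to control Halcyon.
Elena holds 62% of Ridgeback, so Elena controls Ridgeback.
Neither Elena nor any entity Elena controls holds any voting interest in Halcyon.
So before the transaction, Elena does not control Halcyon.
After the purchase, Elena holds 62% of Halcyon directly, and Niklas's stake falls to 38%.
Elena holds 62% of Halcyon, so Elena controls Halcyon.
Elena did not control Halcyon before and does after, so the clause is triggered.

Yes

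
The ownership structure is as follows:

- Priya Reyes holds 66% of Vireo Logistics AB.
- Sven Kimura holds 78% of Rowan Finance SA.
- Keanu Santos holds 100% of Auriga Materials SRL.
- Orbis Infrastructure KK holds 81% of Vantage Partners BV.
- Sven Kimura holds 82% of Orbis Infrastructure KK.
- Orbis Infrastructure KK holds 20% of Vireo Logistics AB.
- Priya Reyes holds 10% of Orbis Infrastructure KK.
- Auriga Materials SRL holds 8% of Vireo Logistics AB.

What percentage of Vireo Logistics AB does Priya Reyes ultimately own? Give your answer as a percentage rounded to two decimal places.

Priya reaches Vireo along 2 paths.
Via Orbis: 10% × 20% = 2%.
Direct stake: 66% = 66%.
Total: 2% + 66% = 68%.
Rounded: 68.00%.

68.00%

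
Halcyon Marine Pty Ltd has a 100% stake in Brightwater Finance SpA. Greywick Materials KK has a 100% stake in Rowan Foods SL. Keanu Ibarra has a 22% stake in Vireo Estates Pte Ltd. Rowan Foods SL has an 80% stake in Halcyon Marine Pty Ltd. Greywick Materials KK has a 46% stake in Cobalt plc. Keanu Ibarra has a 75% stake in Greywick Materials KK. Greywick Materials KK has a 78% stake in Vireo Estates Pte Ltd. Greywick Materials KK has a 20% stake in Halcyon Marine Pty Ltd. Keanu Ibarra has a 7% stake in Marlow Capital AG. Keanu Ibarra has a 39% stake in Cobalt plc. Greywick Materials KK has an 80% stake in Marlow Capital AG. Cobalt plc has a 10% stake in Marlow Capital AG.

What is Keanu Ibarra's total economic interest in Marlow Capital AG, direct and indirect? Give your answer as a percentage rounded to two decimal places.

Keanu reaches Marlow along 4 paths.
Via Cobalt: 39% × 10% = 3.9%.
Via Greywick → Cobalt: 75% × 46% × 10% = 3.45%.
Direct stake: 7% = 7%.
Via Greywick: 75% × 80% = 60%.
Total: 3.9% + 3.45% + 7% + 60% = 74.35%.

74.35%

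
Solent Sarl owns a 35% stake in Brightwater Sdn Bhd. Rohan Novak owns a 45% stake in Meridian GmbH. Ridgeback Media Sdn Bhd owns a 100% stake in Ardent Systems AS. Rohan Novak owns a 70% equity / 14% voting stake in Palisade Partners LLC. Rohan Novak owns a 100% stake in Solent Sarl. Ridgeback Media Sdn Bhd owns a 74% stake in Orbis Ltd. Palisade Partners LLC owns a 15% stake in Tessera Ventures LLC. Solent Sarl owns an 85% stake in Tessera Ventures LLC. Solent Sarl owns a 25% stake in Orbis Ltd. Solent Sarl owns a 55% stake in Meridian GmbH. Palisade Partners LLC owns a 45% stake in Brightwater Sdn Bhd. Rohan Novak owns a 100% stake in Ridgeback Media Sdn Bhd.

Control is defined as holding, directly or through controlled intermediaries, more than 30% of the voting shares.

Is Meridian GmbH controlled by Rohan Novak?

Yes

Rohan holds 100% of Solent, so Rohan controls Solent.
Rohan and Solent together hold 45% + 55% = 100% of Meridian, so Rohan controls Meridian.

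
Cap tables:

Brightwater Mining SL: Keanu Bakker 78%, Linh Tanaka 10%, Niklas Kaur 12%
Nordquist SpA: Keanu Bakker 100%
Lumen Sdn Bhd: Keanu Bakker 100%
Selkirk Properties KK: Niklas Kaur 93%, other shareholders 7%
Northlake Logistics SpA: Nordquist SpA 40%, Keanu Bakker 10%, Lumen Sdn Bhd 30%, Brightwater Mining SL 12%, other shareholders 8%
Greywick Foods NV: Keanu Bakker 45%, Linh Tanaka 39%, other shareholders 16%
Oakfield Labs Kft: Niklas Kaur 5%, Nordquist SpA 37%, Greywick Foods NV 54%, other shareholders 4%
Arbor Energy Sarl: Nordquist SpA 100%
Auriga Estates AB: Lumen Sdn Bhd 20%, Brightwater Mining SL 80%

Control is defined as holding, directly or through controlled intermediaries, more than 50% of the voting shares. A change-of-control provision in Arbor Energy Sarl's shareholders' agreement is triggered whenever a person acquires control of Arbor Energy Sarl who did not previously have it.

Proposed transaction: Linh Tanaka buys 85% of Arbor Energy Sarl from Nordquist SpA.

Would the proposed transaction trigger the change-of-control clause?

Yes

The purchase adds only to Linh's holdings (Nordquist's stake shrinks), so Linh is the only person who could newly come to control Arbor.
Linh's largest direct stake is 39% in Greywick, which does not meet the threshold, so Linh controls no company.
Neither Linh nor any entity Linh controls holds any voting interest in Arbor.
So before the transaction, Linh does not control Arbor.
After the purchase, Linh holds 85% of Arbor directly, and Nordquist's stake falls to 15%.
Linh holds 85% of Arbor, so Linh controls Arbor.
Linh did not control Arbor before and does after, so the clause is triggered.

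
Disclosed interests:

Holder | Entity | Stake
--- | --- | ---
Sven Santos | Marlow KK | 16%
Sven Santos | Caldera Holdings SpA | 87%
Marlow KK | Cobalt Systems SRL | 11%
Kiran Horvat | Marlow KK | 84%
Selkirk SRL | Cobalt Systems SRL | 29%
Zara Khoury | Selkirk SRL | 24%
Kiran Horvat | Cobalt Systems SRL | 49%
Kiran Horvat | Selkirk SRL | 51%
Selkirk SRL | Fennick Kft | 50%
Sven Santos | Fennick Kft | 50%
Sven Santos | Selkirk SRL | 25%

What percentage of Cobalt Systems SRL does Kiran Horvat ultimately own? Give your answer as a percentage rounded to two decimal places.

73.03%

Kiran reaches Cobalt along 3 paths.
Via Selkirk: 51% × 29% = 14.79%.
Via Marlow: 84% × 11% = 9.24%.
Direct stake: 49% = 49%.
Total: 14.79% + 9.24% + 49% = 73.03%.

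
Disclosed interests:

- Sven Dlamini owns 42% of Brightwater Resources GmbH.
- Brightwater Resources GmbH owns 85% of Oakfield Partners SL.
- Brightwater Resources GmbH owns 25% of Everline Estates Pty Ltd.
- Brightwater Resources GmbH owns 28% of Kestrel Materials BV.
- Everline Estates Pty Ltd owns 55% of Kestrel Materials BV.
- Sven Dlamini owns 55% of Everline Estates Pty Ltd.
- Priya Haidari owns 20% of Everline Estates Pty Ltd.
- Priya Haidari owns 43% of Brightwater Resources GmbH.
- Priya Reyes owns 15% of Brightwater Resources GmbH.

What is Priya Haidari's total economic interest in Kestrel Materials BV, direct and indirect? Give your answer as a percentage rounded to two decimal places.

28.95%

Priya Haidari reaches Kestrel along 3 paths.
Via Brightwater: 43% × 28% = 12.04%.
Via Everline: 20% × 55% = 11%.
Via Brightwater → Everline: 43% × 25% × 55% = 5.9125%.
Total: 12.04% + 11% + 5.9125% = 28.9525%.
Rounded: 28.95%.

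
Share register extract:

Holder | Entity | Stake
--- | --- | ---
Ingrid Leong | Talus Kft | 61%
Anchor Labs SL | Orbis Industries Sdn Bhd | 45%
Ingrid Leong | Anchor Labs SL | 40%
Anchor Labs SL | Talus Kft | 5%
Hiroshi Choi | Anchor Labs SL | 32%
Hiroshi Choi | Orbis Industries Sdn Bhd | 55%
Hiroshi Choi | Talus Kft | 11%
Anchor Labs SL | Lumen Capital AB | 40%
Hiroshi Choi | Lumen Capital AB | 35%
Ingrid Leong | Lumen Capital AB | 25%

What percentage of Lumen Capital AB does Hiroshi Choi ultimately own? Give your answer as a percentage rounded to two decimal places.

Hiroshi reaches Lumen along 2 paths.
Direct stake: 35% = 35%.
Via Anchor: 32% × 40% = 12.8%.
Total: 35% + 12.8% = 47.8%.
Rounded: 47.80%.

47.80%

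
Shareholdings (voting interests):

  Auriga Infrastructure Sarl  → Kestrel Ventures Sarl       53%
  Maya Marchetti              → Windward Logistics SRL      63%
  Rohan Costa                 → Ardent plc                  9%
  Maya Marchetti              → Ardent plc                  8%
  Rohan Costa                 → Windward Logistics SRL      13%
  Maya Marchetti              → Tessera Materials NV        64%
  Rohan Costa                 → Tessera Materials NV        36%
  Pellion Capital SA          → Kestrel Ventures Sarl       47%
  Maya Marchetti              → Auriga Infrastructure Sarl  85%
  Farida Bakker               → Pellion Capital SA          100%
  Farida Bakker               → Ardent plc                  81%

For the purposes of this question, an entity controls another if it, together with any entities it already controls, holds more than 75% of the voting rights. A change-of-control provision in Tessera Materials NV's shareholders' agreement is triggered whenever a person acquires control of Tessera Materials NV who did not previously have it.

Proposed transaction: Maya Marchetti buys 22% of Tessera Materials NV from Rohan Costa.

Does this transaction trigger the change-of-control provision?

The purchase adds only to Maya's holdings (Rohan's stake shrinks), so Maya is the only person who could newly come to control Tessera.
Maya holds 85% of Auriga, so Maya controls Auriga.
In Tessera, Maya's side holds only 64%, not > 75%.
So before the transaction, Maya does not control Tessera.
After the purchase, Maya's direct stake in Tessera rises to 64% + 22% = 86%, and Rohan's stake falls to 14%.
Maya holds 86% of Tessera, so Maya controls Tessera.
Maya did not control Tessera before and does after, so the clause is triggered.

Yes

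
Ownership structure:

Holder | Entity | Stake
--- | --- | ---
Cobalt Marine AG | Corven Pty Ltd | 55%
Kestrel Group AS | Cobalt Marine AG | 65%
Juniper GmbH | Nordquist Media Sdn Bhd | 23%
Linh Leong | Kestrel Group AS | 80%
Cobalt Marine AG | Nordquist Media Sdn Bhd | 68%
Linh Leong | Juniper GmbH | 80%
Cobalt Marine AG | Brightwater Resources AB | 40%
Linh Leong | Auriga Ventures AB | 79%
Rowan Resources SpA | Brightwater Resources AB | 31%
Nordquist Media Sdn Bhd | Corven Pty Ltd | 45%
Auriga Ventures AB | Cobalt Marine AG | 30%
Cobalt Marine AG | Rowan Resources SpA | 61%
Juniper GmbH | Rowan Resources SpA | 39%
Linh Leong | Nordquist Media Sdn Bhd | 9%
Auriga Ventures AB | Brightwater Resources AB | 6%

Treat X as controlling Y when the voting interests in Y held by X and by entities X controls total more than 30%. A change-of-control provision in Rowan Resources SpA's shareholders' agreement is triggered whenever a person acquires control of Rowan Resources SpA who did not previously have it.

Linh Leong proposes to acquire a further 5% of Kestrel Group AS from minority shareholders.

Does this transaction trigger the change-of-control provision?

No

The purchase changes only Linh's holdings, so Linh is the only person who could newly come to control Rowan.
Linh holds 80% of Kestrel, so Linh controls Kestrel.
Linh holds 79% of Auriga, so Linh controls Auriga.
Auriga and Kestrel together hold 30% + 65% = 95% of Cobalt, so Linh controls Cobalt.
Linh holds 80% of Juniper, so Linh controls Juniper.
Juniper and Cobalt together hold 39% + 61% = 100% of Rowan, so Linh controls Rowan.
So Linh already controls Rowan before the transaction.
After the purchase, Linh's direct stake in Kestrel rises to 80% + 5% = 85%.
Linh controlled Rowan already, so this is not a new person acquiring control; every other person's position is unchanged or reduced.
No new person acquires control, so the clause is not triggered.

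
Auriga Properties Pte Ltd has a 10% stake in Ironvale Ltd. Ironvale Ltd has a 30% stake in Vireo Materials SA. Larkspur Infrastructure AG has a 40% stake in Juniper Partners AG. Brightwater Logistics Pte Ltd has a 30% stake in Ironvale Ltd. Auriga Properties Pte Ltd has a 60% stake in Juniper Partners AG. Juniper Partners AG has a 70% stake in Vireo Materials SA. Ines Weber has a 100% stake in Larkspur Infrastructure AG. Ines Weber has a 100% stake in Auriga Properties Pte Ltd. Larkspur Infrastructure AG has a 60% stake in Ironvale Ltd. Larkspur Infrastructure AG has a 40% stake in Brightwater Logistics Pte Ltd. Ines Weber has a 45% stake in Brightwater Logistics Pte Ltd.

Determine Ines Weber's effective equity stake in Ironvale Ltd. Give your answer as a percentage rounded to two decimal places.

95.50%

Ines reaches Ironvale along 4 paths.
Via Auriga: 100% × 10% = 10%.
Via Larkspur → Brightwater: 100% × 40% × 30% = 12%.
Via Brightwater: 45% × 30% = 13.5%.
Via Larkspur: 100% × 60% = 60%.
Total: 10% + 12% + 13.5% + 60% = 95.5%.
Rounded: 95.50%.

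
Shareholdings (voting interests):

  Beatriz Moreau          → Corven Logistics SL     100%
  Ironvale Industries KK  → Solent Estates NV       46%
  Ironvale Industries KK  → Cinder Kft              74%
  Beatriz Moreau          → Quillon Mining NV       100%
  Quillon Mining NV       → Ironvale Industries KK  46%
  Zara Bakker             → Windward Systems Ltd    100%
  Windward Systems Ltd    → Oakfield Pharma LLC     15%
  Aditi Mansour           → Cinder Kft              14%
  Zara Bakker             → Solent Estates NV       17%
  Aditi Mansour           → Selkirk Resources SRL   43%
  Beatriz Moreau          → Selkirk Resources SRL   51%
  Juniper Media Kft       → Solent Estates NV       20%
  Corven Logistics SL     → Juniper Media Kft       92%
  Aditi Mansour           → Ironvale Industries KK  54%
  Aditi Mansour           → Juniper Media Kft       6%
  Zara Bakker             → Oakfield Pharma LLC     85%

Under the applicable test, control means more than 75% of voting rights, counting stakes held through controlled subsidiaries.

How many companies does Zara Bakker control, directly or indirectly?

2

Zara holds 100% of Windward, so Zara controls Windward.
Windward and Zara together hold 15% + 85% = 100% of Oakfield, so Zara controls Oakfield.
No other company's threshold is met.
Zara controls 2 companies.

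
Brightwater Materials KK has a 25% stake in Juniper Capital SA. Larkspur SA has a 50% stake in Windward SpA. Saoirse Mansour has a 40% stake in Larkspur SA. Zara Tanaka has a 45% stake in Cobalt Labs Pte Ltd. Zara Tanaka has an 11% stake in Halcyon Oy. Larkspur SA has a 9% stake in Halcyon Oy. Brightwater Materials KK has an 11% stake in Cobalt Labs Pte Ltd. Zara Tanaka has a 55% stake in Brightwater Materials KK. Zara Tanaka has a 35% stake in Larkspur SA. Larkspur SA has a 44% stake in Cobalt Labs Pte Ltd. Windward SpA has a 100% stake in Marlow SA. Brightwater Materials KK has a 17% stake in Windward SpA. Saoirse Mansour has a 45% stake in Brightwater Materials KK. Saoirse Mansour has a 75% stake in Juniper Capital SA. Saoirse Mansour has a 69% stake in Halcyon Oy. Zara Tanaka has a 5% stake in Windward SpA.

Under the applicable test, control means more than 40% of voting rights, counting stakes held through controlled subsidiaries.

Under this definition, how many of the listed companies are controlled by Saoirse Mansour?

3

Saoirse holds 45% of Brightwater, so Saoirse controls Brightwater.
Brightwater and Saoirse together hold 25% + 75% = 100% of Juniper, so Saoirse controls Juniper.
Saoirse holds 69% of Halcyon, so Saoirse controls Halcyon.
No other company's threshold is met.
Saoirse controls 3 companies.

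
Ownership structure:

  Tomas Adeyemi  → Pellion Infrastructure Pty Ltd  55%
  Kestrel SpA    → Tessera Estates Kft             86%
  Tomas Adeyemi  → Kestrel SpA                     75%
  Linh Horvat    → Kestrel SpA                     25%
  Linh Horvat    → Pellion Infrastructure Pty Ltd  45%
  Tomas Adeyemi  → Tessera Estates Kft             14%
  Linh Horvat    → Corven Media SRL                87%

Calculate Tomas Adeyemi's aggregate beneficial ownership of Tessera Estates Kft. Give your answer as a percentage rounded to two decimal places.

78.50%

Tomas reaches Tessera along 2 paths.
Via Kestrel: 75% × 86% = 64.5%.
Direct stake: 14% = 14%.
Total: 64.5% + 14% = 78.5%.
Rounded: 78.50%.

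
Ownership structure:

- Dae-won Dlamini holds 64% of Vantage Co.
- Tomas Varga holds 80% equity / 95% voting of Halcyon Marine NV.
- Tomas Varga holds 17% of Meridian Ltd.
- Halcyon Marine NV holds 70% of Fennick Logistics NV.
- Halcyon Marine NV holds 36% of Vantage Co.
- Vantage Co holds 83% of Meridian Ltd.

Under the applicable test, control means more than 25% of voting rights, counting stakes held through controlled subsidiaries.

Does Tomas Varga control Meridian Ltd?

Tomas holds 95% of Halcyon, so Tomas controls Halcyon.
Halcyon holds 36% of Vantage, so Tomas controls Vantage.
Vantage and Tomas together hold 83% + 17% = 100% of Meridian, so Tomas controls Meridian.

Yes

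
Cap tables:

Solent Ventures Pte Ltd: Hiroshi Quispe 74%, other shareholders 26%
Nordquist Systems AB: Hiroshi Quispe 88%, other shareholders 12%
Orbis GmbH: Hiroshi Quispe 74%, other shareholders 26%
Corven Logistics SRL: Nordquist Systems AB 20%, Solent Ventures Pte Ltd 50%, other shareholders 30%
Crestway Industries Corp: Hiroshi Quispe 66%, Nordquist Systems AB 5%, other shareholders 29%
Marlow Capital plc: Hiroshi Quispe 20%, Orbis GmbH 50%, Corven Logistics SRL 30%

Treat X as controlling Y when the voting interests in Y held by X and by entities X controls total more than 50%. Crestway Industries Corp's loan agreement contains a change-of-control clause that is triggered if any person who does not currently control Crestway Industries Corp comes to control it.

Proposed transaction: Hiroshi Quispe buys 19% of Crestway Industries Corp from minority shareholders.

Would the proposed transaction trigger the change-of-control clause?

The purchase changes only Hiroshi's holdings, so Hiroshi is the only person who could newly come to control Crestway.
Hiroshi holds 88% of Nordquist, so Hiroshi controls Nordquist.
Hiroshi and Nordquist together hold 66% + 5% = 71% of Crestway, so Hiroshi controls Crestway.
So Hiroshi already controls Crestway before the transaction.
After the purchase, Hiroshi's direct stake in Crestway rises to 66% + 19% = 85%.
Hiroshi controlled Crestway already, so this is not a new person acquiring control; every other person's position is unchanged or reduced.
No new person acquires control, so the clause is not triggered.

No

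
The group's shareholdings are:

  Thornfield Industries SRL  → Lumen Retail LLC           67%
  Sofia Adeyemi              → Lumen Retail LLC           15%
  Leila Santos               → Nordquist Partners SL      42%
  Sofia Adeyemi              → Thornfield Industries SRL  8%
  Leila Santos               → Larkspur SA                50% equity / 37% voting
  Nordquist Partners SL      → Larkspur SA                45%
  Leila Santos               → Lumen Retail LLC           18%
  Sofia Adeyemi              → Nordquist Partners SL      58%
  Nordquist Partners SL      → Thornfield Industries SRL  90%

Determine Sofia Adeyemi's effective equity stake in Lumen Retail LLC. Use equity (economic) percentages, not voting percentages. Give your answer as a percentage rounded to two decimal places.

Sofia reaches Lumen along 3 paths.
Via Thornfield: 8% × 67% = 5.36%.
Via Nordquist → Thornfield: 58% × 90% × 67% = 34.974%.
Direct stake: 15% = 15%.
Total: 5.36% + 34.974% + 15% = 55.334%.
Rounded: 55.33%.

55.33%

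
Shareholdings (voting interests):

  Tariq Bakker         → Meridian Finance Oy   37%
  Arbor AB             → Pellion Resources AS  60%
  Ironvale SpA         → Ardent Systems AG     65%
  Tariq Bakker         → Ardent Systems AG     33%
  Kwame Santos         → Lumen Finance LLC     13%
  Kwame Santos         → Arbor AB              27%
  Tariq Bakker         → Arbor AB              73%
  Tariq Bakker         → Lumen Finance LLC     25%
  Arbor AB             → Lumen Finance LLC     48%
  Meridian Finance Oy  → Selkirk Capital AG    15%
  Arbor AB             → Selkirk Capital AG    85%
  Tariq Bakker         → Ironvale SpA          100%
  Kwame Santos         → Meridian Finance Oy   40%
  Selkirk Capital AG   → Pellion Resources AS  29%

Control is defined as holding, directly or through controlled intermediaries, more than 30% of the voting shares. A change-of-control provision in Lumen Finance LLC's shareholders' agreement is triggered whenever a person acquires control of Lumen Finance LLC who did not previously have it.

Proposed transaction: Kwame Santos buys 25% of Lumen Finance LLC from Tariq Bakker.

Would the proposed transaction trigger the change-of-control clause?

The purchase adds only to Kwame's holdings (Tariq's stake shrinks), so Kwame is the only person who could newly come to control Lumen.
Kwame holds 40% of Meridian, so Kwame controls Meridian.
In Lumen, Kwame's side holds only 13%, not > 30%.
So before the transaction, Kwame does not control Lumen.
After the purchase, Kwame's direct stake in Lumen rises to 13% + 25% = 38%, and Tariq's stake falls to 0%.
Kwame holds 38% of Lumen, so Kwame controls Lumen.
Kwame did not control Lumen before and does after, so the clause is triggered.

Yes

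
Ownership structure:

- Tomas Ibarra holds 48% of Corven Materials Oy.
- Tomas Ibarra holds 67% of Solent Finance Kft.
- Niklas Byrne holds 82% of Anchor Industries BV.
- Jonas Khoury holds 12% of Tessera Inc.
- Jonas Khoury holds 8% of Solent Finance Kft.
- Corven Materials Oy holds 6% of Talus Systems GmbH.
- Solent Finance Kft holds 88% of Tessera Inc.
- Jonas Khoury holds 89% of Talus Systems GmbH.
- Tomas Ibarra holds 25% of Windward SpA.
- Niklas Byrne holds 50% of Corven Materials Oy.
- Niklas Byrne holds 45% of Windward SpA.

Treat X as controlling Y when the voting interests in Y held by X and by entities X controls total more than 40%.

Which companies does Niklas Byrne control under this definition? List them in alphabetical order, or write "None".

Anchor Industries BV, Corven Materials Oy, Windward SpA

Niklas holds 82% of Anchor, so Niklas controls Anchor.
Niklas holds 50% of Corven, so Niklas controls Corven.
Niklas holds 45% of Windward, so Niklas controls Windward.
No other company's threshold is met.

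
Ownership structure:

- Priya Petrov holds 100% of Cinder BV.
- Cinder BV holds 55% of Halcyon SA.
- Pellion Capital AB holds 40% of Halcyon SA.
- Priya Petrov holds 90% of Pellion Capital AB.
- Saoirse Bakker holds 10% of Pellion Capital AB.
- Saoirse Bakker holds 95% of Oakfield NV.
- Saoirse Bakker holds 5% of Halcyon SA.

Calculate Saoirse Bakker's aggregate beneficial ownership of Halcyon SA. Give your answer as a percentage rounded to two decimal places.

Saoirse reaches Halcyon along 2 paths.
Via Pellion: 10% × 40% = 4%.
Direct stake: 5% = 5%.
Total: 4% + 5% = 9%.
Rounded: 9.00%.

9.00%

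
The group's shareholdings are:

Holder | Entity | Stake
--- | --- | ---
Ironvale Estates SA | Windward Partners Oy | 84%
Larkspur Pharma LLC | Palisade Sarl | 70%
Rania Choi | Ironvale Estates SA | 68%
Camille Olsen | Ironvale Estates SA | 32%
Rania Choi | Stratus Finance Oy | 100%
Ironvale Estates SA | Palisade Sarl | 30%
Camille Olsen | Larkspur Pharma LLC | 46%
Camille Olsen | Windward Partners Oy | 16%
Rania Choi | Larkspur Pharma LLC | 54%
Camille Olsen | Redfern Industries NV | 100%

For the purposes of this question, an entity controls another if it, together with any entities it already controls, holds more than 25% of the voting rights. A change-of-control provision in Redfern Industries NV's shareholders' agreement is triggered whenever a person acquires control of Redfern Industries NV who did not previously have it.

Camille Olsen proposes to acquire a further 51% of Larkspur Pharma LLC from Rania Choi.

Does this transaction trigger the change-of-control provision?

The purchase adds only to Camille's holdings (Rania's stake shrinks), so Camille is the only person who could newly come to control Redfern.
Camille holds 100% of Redfern, so Camille controls Redfern.
So Camille already controls Redfern before the transaction.
After the purchase, Camille's direct stake in Larkspur rises to 46% + 51% = 97%, and Rania's stake falls to 3%.
Camille controlled Redfern already, so this is not a new person acquiring control; every other person's position is unchanged or reduced.
No new person acquires control, so the clause is not triggered.

No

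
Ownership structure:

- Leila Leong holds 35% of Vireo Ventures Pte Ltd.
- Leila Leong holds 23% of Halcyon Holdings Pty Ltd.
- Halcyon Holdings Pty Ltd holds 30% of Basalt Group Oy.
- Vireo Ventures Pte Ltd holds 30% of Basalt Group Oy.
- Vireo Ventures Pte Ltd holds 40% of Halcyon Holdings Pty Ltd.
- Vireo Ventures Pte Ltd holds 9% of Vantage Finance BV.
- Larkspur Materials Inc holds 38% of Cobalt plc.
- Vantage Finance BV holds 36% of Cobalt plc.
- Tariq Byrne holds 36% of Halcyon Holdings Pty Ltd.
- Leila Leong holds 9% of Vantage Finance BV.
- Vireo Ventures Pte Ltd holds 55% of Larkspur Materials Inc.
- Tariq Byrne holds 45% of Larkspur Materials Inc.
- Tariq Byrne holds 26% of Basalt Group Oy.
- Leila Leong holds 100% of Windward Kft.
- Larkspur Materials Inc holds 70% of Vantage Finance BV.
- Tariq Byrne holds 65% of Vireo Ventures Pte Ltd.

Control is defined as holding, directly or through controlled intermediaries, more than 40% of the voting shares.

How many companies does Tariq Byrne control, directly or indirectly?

6

Tariq holds 65% of Vireo, so Tariq controls Vireo.
Vireo and Tariq together hold 55% + 45% = 100% of Larkspur, so Tariq controls Larkspur.
Vireo and Tariq together hold 40% + 36% = 76% of Halcyon, so Tariq controls Halcyon.
Halcyon and Vireo and Tariq together hold 30% + 30% + 26% = 86% of Basalt, so Tariq controls Basalt.
Larkspur and Vireo together hold 70% + 9% = 79% of Vantage, so Tariq controls Vantage.
Larkspur and Vantage together hold 38% + 36% = 74% of Cobalt, so Tariq controls Cobalt.
No other company's threshold is met.
Tariq controls 6 companies.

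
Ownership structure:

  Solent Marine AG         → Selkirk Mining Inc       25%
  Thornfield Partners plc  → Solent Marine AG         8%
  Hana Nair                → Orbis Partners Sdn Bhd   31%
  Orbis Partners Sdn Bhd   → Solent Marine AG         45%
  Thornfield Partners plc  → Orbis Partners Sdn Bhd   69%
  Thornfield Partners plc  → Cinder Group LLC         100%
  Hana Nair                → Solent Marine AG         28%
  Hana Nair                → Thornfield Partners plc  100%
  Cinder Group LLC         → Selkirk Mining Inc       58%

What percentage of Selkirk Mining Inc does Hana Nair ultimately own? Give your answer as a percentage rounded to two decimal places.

78.25%

Hana reaches Selkirk along 5 paths.
Via Thornfield → Cinder: 100% × 100% × 58% = 58%.
Via Solent: 28% × 25% = 7%.
Via Thornfield → Orbis → Solent: 100% × 69% × 45% × 25% = 7.7625%.
Via Orbis → Solent: 31% × 45% × 25% = 3.4875%.
Via Thornfield → Solent: 100% × 8% × 25% = 2%.
Total: 58% + 7% + 7.7625% + 3.4875% + 2% = 78.25%.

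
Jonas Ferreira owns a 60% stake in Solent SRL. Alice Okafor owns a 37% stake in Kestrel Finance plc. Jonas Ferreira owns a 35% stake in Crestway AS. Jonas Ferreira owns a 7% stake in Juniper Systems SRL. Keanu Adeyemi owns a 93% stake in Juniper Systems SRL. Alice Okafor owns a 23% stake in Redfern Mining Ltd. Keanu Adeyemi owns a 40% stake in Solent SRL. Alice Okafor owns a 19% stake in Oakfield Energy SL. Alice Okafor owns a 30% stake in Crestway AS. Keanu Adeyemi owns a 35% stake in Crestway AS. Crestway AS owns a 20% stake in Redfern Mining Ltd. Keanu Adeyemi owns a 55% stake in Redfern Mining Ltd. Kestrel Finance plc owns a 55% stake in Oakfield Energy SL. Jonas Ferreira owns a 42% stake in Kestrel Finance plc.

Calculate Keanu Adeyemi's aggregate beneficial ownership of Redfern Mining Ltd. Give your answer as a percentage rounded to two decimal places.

Keanu reaches Redfern along 2 paths.
Direct stake: 55% = 55%.
Via Crestway: 35% × 20% = 7%.
Total: 55% + 7% = 62%.
Rounded: 62.00%.

62.00%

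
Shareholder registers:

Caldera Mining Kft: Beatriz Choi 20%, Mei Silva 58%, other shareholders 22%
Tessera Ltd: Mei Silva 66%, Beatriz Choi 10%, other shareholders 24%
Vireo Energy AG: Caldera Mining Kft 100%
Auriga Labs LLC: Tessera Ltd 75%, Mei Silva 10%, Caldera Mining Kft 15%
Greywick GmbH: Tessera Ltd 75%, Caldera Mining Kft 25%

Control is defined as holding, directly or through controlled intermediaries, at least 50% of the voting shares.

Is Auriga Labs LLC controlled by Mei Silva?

Mei holds 58% of Caldera, so Mei controls Caldera.
Mei holds 66% of Tessera, so Mei controls Tessera.
Tessera and Mei and Caldera together hold 75% + 10% + 15% = 100% of Auriga, so Mei controls Auriga.

Yes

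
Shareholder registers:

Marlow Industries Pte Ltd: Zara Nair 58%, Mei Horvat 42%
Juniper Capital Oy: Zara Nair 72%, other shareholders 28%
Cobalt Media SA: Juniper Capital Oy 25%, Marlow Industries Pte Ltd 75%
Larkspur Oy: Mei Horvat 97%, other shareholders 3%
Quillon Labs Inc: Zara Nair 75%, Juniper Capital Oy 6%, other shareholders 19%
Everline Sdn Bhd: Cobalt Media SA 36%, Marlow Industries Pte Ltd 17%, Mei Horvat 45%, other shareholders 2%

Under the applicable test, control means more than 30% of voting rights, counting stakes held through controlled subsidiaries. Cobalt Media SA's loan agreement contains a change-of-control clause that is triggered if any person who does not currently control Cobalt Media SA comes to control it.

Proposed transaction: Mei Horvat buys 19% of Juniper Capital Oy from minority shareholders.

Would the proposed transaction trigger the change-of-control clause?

The purchase changes only Mei's holdings, so Mei is the only person who could newly come to control Cobalt.
Mei holds 42% of Marlow, so Mei controls Marlow.
Marlow holds 75% of Cobalt, so Mei controls Cobalt.
So Mei already controls Cobalt before the transaction.
After the purchase, Mei holds 19% of Juniper directly.
Mei controlled Cobalt already, so this is not a new person acquiring control; every other person's position is unchanged or reduced.
No new person acquires control, so the clause is not triggered.

No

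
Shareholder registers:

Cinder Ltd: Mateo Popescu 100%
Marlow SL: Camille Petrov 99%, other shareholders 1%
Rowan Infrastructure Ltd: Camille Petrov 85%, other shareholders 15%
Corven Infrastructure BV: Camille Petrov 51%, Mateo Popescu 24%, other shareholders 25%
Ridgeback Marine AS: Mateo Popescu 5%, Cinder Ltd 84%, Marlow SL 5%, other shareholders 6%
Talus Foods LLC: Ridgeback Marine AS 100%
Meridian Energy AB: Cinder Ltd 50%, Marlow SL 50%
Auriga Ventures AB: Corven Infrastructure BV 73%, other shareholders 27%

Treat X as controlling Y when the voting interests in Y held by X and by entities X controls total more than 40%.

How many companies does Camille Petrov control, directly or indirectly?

5

Camille holds 99% of Marlow, so Camille controls Marlow.
Camille holds 85% of Rowan, so Camille controls Rowan.
Camille holds 51% of Corven, so Camille controls Corven.
Marlow holds 50% of Meridian, so Camille controls Meridian.
Corven holds 73% of Auriga, so Camille controls Auriga.
No other company's threshold is met.
Camille controls 5 companies.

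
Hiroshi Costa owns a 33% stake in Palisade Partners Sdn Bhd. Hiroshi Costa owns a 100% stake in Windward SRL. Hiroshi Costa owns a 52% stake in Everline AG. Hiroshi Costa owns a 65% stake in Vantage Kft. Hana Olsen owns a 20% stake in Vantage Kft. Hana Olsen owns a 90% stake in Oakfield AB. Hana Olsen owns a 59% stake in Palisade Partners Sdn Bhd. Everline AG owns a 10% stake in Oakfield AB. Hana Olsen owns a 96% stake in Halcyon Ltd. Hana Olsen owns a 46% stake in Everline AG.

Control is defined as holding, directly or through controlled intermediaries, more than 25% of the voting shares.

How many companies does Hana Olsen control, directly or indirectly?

4

Hana holds 59% of Palisade, so Hana controls Palisade.
Hana holds 46% of Everline, so Hana controls Everline.
Everline and Hana together hold 10% + 90% = 100% of Oakfield, so Hana controls Oakfield.
Hana holds 96% of Halcyon, so Hana controls Halcyon.
No other company's threshold is met.
Hana controls 4 companies.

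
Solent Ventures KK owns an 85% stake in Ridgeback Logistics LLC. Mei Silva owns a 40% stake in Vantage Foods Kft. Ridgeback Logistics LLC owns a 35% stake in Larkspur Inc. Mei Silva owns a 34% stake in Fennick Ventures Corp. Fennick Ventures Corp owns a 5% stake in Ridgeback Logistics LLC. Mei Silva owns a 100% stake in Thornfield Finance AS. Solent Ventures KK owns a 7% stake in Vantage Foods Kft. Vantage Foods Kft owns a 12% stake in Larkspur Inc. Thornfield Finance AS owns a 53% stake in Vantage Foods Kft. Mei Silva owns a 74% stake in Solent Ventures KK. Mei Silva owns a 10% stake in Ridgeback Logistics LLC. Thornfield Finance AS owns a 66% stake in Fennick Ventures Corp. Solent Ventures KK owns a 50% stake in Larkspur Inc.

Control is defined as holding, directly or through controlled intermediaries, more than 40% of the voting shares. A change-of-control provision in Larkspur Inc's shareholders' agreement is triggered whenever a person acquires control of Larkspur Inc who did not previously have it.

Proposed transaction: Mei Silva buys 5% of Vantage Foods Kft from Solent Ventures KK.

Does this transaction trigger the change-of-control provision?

The purchase adds only to Mei's holdings (Solent's stake shrinks), so Mei is the only person who could newly come to control Larkspur.
Mei holds 74% of Solent, so Mei controls Solent.
Mei holds 100% of Thornfield, so Mei controls Thornfield.
Mei and Thornfield and Solent together hold 40% + 53% + 7% = 100% of Vantage, so Mei controls Vantage.
Thornfield and Mei together hold 66% + 34% = 100% of Fennick, so Mei controls Fennick.
Fennick and Solent and Mei together hold 5% + 85% + 10% = 100% of Ridgeback, so Mei controls Ridgeback.
Ridgeback and Solent and Vantage together hold 35% + 50% + 12% = 97% of Larkspur, so Mei controls Larkspur.
So Mei already controls Larkspur before the transaction.
After the purchase, Mei's direct stake in Vantage rises to 40% + 5% = 45%, and Solent's stake falls to 2%.
Mei controlled Larkspur already, so this is not a new person acquiring control; every other person's position is unchanged or reduced.
No new person acquires control, so the clause is not triggered.

No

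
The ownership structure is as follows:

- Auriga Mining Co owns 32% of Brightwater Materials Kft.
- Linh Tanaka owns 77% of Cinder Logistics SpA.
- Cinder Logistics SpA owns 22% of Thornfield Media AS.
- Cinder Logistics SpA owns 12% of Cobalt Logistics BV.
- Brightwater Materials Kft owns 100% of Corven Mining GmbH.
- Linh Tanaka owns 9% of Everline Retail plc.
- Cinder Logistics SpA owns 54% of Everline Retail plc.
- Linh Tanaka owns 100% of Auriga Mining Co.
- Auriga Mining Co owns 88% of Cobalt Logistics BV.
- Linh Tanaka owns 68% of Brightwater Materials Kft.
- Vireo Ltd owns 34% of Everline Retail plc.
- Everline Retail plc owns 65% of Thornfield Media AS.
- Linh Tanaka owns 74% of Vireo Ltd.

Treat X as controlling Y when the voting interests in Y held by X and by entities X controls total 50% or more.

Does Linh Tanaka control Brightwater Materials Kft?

Linh holds 100% of Auriga, so Linh controls Auriga.
Auriga and Linh together hold 32% + 68% = 100% of Brightwater, so Linh controls Brightwater.

Yes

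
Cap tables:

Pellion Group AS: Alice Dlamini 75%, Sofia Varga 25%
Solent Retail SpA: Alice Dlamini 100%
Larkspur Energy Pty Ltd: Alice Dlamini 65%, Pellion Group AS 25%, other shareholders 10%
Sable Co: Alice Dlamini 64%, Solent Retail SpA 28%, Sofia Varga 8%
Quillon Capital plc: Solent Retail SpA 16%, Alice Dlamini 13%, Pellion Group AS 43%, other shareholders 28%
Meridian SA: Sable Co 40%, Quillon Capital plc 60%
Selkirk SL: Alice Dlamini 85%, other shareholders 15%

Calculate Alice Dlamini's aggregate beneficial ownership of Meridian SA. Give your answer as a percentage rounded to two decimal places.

Alice reaches Meridian along 5 paths.
Via Sable: 64% × 40% = 25.6%.
Via Solent → Sable: 100% × 28% × 40% = 11.2%.
Via Solent → Quillon: 100% × 16% × 60% = 9.6%.
Via Quillon: 13% × 60% = 7.8%.
Via Pellion → Quillon: 75% × 43% × 60% = 19.35%.
Total: 25.6% + 11.2% + 9.6% + 7.8% + 19.35% = 73.55%.

73.55%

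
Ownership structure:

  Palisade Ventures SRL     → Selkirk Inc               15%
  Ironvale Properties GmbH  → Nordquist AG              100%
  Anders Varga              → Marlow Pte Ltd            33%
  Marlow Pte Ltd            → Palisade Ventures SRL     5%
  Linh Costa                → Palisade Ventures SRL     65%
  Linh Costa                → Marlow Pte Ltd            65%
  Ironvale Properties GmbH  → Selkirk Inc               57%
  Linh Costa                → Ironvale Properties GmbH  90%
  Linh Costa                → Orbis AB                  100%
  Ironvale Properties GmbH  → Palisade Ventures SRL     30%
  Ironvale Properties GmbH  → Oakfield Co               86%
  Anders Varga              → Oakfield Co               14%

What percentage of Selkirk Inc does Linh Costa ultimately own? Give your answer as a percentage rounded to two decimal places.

Linh reaches Selkirk along 4 paths.
Via Ironvale: 90% × 57% = 51.3%.
Via Ironvale → Palisade: 90% × 30% × 15% = 4.05%.
Via Palisade: 65% × 15% = 9.75%.
Via Marlow → Palisade: 65% × 5% × 15% = 0.4875%.
Total: 51.3% + 4.05% + 9.75% + 0.4875% = 65.5875%.
Rounded: 65.59%.

65.59%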